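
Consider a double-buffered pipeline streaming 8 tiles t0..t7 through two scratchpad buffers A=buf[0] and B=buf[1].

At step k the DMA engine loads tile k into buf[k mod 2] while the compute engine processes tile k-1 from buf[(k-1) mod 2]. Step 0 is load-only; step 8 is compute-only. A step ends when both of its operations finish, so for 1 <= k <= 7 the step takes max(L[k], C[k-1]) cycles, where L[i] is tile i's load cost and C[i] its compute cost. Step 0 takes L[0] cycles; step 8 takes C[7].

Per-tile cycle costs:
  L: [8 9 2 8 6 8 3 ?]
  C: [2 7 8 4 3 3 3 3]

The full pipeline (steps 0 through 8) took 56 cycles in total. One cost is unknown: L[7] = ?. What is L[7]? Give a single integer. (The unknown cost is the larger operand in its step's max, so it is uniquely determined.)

L[7] = 4

step 0 → dur = L[0]=8 = 8
step 1 → dur = max(L[1]=9, C[0]=2) = 9
step 2 → dur = max(L[2]=2, C[1]=7) = 7
step 3 → dur = max(L[3]=8, C[2]=8) = 8
step 4 → dur = max(L[4]=6, C[3]=4) = 6
step 5 → dur = max(L[5]=8, C[4]=3) = 8
step 6 → dur = max(L[6]=3, C[5]=3) = 3
step 7 → dur = max(L[7]=?, C[6]=3) = L[7]  (unknown; binding)
step 8 → dur = C[7]=3 = 3
sum of known step durations = 52
dur[7] = total - known = 56 - 52 = 4
L[7] is the binding max in step 7, so L[7] = dur[7] = 4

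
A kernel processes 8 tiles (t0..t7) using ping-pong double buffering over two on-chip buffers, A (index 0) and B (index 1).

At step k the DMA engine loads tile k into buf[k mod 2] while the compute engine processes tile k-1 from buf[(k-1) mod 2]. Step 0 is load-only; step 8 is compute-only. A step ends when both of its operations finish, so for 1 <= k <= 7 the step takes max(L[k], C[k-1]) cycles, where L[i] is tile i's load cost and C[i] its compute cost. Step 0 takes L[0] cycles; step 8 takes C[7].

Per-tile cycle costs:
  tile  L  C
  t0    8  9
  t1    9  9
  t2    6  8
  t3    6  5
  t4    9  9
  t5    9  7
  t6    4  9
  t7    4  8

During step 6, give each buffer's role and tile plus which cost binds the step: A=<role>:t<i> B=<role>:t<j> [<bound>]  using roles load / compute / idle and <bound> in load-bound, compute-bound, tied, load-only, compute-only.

step 0: L[0]=8 → dur=8, Σ=8 | A=load:t0 B=idle [load-only]
step 1: L[1]=9 C[0]=9 → dur=9, Σ=17 | A=compute:t0 B=load:t1 [tied]
step 2: L[2]=6 C[1]=9 → dur=9, Σ=26 | A=load:t2 B=compute:t1 [compute-bound]
step 3: L[3]=6 C[2]=8 → dur=8, Σ=34 | A=compute:t2 B=load:t3 [compute-bound]
step 4: L[4]=9 C[3]=5 → dur=9, Σ=43 | A=load:t4 B=compute:t3 [load-bound]
step 5: L[5]=9 C[4]=9 → dur=9, Σ=52 | A=compute:t4 B=load:t5 [tied]
step 6: L[6]=4 C[5]=7 → dur=7, Σ=59 | A=load:t6 B=compute:t5 [compute-bound]
step 7: L[7]=4 C[6]=9 → dur=9, Σ=68 | A=compute:t6 B=load:t7 [compute-bound]
step 8: C[7]=8 → dur=8, Σ=76 | A=idle B=compute:t7 [compute-only]

step 6: A=load:t6 B=compute:t5 [compute-bound]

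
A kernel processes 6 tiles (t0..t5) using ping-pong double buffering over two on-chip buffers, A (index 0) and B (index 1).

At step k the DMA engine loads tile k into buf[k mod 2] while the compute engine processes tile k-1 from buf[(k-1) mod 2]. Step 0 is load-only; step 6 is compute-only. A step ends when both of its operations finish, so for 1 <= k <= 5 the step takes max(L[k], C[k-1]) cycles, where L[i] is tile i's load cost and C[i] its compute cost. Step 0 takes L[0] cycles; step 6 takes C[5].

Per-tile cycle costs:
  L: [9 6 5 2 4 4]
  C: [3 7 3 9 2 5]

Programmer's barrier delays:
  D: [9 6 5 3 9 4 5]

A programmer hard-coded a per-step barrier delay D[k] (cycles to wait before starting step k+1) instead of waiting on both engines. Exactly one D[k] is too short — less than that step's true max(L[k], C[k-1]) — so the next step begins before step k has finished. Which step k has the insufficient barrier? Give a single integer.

hazard at step 2

k=0 barrier L[0]=9→9c, D[0]=9 ok
k=1 barrier max(L[1]=6,C[0]=3)→6c, D[1]=6 ok
k=2 barrier max(L[2]=5,C[1]=7)→7c, D[2]=5 SHORT
k=3 barrier max(L[3]=2,C[2]=3)→3c, D[3]=3 ok
k=4 barrier max(L[4]=4,C[3]=9)→9c, D[4]=9 ok
k=5 barrier max(L[5]=4,C[4]=2)→4c, D[5]=4 ok
k=6 barrier C[5]=5→5c, D[6]=5 ok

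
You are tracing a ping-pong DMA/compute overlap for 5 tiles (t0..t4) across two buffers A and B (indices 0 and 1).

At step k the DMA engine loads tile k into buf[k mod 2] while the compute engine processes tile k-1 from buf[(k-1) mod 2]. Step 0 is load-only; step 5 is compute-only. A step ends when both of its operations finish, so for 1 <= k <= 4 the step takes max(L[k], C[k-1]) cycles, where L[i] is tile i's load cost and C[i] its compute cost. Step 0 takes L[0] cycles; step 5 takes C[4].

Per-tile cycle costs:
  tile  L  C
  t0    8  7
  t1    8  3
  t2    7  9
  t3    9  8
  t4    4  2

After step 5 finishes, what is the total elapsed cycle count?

  0. 8=8c; end=8; A:t0 B:-
  1. max(8,7)=8c; end=16; A:t0 B:t1
  2. max(7,3)=7c; end=23; A:t2 B:t1
  3. max(9,9)=9c; end=32; A:t2 B:t3
  4. max(4,8)=8c; end=40; A:t4 B:t3
  5. 2=2c; end=42; A:t4 B:t3

end_cycle[5] = 42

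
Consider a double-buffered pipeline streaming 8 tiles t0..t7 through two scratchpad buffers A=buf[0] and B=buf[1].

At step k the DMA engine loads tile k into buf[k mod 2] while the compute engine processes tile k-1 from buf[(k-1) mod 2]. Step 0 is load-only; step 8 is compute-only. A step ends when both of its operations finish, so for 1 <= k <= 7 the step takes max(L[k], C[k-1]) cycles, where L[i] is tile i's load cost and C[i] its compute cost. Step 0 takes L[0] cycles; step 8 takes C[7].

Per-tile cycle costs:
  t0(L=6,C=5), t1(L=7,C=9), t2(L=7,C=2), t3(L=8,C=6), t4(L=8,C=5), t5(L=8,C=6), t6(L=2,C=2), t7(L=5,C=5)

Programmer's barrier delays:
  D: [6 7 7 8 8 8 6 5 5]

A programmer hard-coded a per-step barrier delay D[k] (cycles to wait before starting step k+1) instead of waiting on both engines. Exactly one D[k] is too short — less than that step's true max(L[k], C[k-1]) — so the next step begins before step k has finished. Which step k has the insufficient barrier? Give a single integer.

step 0: need L[0]=6 = 6; D[0]=6 ok
step 1: need max(L[1]=7,C[0]=5) = 7; D[1]=7 ok
step 2: need max(L[2]=7,C[1]=9) = 9; D[2]=7 SHORT
step 3: need max(L[3]=8,C[2]=2) = 8; D[3]=8 ok
step 4: need max(L[4]=8,C[3]=6) = 8; D[4]=8 ok
step 5: need max(L[5]=8,C[4]=5) = 8; D[5]=8 ok
step 6: need max(L[6]=2,C[5]=6) = 6; D[6]=6 ok
step 7: need max(L[7]=5,C[6]=2) = 5; D[7]=5 ok
step 8: need C[7]=5 = 5; D[8]=5 ok

hazard at step 2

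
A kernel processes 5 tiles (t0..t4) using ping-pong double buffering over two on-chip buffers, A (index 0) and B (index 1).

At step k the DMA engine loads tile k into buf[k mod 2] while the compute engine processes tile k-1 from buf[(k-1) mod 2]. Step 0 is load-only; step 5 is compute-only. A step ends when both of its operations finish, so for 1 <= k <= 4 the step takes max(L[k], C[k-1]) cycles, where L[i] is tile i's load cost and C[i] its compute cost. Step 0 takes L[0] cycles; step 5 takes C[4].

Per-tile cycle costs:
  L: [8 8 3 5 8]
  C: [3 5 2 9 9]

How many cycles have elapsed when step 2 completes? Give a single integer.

end_cycle[2] = 21

[0] DMA t0→A (8c) ∥ CU idle ⇒ 8c, clock 8
[1] DMA t1→B (8c) ∥ CU A:t0 (3c) ⇒ 8c, clock 16
[2] DMA t2→A (3c) ∥ CU B:t1 (5c) ⇒ 5c, clock 21
[3] DMA t3→B (5c) ∥ CU A:t2 (2c) ⇒ 5c, clock 26
[4] DMA t4→A (8c) ∥ CU B:t3 (9c) ⇒ 9c, clock 35
[5] DMA idle ∥ CU A:t4 (9c) ⇒ 9c, clock 44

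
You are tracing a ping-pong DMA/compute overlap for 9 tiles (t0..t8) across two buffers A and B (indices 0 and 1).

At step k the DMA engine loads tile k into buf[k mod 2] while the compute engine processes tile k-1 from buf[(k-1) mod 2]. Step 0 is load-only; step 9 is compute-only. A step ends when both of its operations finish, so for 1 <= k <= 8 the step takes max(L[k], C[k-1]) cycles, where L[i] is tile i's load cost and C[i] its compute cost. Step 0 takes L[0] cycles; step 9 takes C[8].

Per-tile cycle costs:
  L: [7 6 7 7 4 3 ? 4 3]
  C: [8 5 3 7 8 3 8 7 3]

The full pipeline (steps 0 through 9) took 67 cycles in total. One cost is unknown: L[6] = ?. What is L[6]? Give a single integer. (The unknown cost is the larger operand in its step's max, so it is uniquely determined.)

L[6] = 5

step 0 = dur = L[0]=7 = 7
step 1 = dur = max(L[1]=6, C[0]=8) = 8
step 2 = dur = max(L[2]=7, C[1]=5) = 7
step 3 = dur = max(L[3]=7, C[2]=3) = 7
step 4 = dur = max(L[4]=4, C[3]=7) = 7
step 5 = dur = max(L[5]=3, C[4]=8) = 8
step 6 = dur = max(L[6]=?, C[5]=3) = L[6]  (unknown; binding)
step 7 = dur = max(L[7]=4, C[6]=8) = 8
step 8 = dur = max(L[8]=3, C[7]=7) = 7
step 9 = dur = C[8]=3 = 3
sum of known step durations = 62
dur[6] = total - known = 67 - 62 = 5
L[6] is the binding max in step 6, so L[6] = dur[6] = 5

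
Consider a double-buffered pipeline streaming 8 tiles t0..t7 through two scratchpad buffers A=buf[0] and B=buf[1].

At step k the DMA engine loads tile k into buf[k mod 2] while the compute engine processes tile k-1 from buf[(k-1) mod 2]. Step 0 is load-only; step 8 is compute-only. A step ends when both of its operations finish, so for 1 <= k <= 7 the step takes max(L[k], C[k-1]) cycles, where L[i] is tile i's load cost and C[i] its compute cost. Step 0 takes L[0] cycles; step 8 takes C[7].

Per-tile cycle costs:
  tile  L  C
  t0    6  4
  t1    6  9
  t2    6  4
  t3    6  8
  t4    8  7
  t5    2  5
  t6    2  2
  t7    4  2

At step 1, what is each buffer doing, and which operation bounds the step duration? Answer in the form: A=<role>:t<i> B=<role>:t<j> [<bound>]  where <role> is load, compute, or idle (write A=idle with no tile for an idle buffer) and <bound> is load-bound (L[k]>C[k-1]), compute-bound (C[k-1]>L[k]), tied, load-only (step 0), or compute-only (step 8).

[0] DMA t0→A (6c) ∥ CU idle ⇒ 6c, clock 6
[1] DMA t1→B (6c) ∥ CU A:t0 (4c) ⇒ 6c, clock 12
[2] DMA t2→A (6c) ∥ CU B:t1 (9c) ⇒ 9c, clock 21
[3] DMA t3→B (6c) ∥ CU A:t2 (4c) ⇒ 6c, clock 27
[4] DMA t4→A (8c) ∥ CU B:t3 (8c) ⇒ 8c, clock 35
[5] DMA t5→B (2c) ∥ CU A:t4 (7c) ⇒ 7c, clock 42
[6] DMA t6→A (2c) ∥ CU B:t5 (5c) ⇒ 5c, clock 47
[7] DMA t7→B (4c) ∥ CU A:t6 (2c) ⇒ 4c, clock 51
[8] DMA idle ∥ CU B:t7 (2c) ⇒ 2c, clock 53

step 1: A=compute:t0 B=load:t1 [load-bound]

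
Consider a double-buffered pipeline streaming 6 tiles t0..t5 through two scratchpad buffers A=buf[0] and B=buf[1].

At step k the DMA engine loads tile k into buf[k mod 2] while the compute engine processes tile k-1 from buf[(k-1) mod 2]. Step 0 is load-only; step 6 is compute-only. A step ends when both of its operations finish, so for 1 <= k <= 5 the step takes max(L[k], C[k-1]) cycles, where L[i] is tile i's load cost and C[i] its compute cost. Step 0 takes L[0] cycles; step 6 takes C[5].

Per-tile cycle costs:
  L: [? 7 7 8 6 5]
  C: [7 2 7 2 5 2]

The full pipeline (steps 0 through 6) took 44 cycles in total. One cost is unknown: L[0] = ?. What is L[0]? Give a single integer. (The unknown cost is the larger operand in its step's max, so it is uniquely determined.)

step 0 | dur = L[0]=? = L[0]  (unknown; binding)
step 1 | dur = max(L[1]=7, C[0]=7) = 7
step 2 | dur = max(L[2]=7, C[1]=2) = 7
step 3 | dur = max(L[3]=8, C[2]=7) = 8
step 4 | dur = max(L[4]=6, C[3]=2) = 6
step 5 | dur = max(L[5]=5, C[4]=5) = 5
step 6 | dur = C[5]=2 = 2
sum of known step durations = 35
dur[0] = total - known = 44 - 35 = 9
L[0] is the binding max in step 0, so L[0] = dur[0] = 9

L[0] = 9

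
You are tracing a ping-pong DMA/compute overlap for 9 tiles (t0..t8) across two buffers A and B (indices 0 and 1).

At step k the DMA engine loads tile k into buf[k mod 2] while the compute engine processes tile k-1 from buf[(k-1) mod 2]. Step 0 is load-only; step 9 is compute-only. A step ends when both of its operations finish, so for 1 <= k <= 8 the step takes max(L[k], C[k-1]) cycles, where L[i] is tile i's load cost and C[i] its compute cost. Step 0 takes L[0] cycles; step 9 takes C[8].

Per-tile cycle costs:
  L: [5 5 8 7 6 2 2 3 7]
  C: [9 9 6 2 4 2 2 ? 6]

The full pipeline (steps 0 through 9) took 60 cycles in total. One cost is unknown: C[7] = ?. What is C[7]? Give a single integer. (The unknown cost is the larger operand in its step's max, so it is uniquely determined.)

step 0 → dur = L[0]=5 = 5
step 1 → dur = max(L[1]=5, C[0]=9) = 9
step 2 → dur = max(L[2]=8, C[1]=9) = 9
step 3 → dur = max(L[3]=7, C[2]=6) = 7
step 4 → dur = max(L[4]=6, C[3]=2) = 6
step 5 → dur = max(L[5]=2, C[4]=4) = 4
step 6 → dur = max(L[6]=2, C[5]=2) = 2
step 7 → dur = max(L[7]=3, C[6]=2) = 3
step 8 → dur = max(L[8]=7, C[7]=?) = C[7]  (unknown; binding)
step 9 → dur = C[8]=6 = 6
sum of known step durations = 51
dur[8] = total - known = 60 - 51 = 9
C[7] is the binding max in step 8, so C[7] = dur[8] = 9

C[7] = 9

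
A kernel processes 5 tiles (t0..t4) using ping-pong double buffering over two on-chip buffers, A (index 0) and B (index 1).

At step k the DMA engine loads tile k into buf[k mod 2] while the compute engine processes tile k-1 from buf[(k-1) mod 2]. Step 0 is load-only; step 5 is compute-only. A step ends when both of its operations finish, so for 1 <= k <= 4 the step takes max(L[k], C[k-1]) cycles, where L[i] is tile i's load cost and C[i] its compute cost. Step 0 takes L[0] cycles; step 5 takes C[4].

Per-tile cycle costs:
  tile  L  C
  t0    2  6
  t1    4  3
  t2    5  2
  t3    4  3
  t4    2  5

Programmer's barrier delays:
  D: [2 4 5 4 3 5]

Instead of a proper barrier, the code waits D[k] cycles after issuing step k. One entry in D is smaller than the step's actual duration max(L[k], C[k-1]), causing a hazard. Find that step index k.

k=0 barrier L[0]=2→2c, D[0]=2 ok
k=1 barrier max(L[1]=4,C[0]=6)→6c, D[1]=4 SHORT
k=2 barrier max(L[2]=5,C[1]=3)→5c, D[2]=5 ok
k=3 barrier max(L[3]=4,C[2]=2)→4c, D[3]=4 ok
k=4 barrier max(L[4]=2,C[3]=3)→3c, D[4]=3 ok
k=5 barrier C[4]=5→5c, D[5]=5 ok

hazard at step 1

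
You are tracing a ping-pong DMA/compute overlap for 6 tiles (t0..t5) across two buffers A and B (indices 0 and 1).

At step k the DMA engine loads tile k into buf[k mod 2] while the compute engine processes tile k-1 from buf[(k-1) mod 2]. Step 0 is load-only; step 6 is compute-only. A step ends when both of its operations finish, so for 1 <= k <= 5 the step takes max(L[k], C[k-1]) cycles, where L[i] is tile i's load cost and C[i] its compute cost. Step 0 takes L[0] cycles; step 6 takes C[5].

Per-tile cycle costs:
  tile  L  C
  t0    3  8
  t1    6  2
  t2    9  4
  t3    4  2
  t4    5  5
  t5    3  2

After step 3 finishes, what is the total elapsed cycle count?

end_cycle[3] = 24

k=0 load=t0/3c comp=- wait=3 total=3
k=1 load=t1/6c comp=t0/8c wait=8 total=11
k=2 load=t2/9c comp=t1/2c wait=9 total=20
k=3 load=t3/4c comp=t2/4c wait=4 total=24
k=4 load=t4/5c comp=t3/2c wait=5 total=29
k=5 load=t5/3c comp=t4/5c wait=5 total=34
k=6 load=- comp=t5/2c wait=2 total=36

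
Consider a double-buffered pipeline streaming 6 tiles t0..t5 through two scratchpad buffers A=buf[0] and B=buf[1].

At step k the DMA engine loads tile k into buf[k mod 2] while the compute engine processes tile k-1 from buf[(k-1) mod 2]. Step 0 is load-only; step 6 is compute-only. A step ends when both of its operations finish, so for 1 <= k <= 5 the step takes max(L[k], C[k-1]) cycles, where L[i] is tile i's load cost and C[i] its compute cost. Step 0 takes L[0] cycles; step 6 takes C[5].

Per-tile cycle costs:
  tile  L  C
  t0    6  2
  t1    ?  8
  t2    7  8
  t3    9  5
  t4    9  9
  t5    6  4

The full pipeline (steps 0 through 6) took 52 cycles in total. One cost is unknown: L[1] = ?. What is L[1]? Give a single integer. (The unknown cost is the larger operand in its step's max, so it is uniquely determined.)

step 0 | dur = L[0]=6 = 6
step 1 | dur = max(L[1]=?, C[0]=2) = L[1]  (unknown; binding)
step 2 | dur = max(L[2]=7, C[1]=8) = 8
step 3 | dur = max(L[3]=9, C[2]=8) = 9
step 4 | dur = max(L[4]=9, C[3]=5) = 9
step 5 | dur = max(L[5]=6, C[4]=9) = 9
step 6 | dur = C[5]=4 = 4
sum of known step durations = 45
dur[1] = total - known = 52 - 45 = 7
L[1] is the binding max in step 1, so L[1] = dur[1] = 7

L[1] = 7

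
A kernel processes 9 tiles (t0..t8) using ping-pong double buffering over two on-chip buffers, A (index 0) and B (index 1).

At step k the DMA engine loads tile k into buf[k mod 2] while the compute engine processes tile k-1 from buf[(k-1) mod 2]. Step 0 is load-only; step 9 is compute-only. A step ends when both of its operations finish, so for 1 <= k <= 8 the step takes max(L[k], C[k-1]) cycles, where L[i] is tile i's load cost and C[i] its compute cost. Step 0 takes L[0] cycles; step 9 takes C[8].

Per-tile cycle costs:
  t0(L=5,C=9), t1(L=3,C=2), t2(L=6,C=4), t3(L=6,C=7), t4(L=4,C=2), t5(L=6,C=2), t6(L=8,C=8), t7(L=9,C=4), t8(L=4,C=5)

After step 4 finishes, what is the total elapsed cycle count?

step 0: L[0]=5 → dur=5, Σ=5 | A=load:t0 B=idle [load-only]
step 1: L[1]=3 C[0]=9 → dur=9, Σ=14 | A=compute:t0 B=load:t1 [compute-bound]
step 2: L[2]=6 C[1]=2 → dur=6, Σ=20 | A=load:t2 B=compute:t1 [load-bound]
step 3: L[3]=6 C[2]=4 → dur=6, Σ=26 | A=compute:t2 B=load:t3 [load-bound]
step 4: L[4]=4 C[3]=7 → dur=7, Σ=33 | A=load:t4 B=compute:t3 [compute-bound]
step 5: L[5]=6 C[4]=2 → dur=6, Σ=39 | A=compute:t4 B=load:t5 [load-bound]
step 6: L[6]=8 C[5]=2 → dur=8, Σ=47 | A=load:t6 B=compute:t5 [load-bound]
step 7: L[7]=9 C[6]=8 → dur=9, Σ=56 | A=compute:t6 B=load:t7 [load-bound]
step 8: L[8]=4 C[7]=4 → dur=4, Σ=60 | A=load:t8 B=compute:t7 [tied]
step 9: C[8]=5 → dur=5, Σ=65 | A=compute:t8 B=idle [compute-only]

end_cycle[4] = 33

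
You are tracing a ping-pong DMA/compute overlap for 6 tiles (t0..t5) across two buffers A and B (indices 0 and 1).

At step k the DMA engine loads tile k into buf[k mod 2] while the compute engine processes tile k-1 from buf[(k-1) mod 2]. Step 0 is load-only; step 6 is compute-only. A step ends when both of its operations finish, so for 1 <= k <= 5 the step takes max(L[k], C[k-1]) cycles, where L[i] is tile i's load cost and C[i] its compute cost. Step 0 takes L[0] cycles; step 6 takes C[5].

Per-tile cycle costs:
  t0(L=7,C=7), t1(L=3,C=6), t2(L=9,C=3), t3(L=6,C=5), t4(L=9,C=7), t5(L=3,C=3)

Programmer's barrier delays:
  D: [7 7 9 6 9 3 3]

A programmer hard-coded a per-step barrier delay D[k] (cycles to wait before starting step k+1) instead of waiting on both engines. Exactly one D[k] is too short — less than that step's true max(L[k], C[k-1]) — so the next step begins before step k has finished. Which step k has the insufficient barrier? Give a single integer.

hazard at step 5

k=0 barrier L[0]=7→7c, D[0]=7 ok
k=1 barrier max(L[1]=3,C[0]=7)→7c, D[1]=7 ok
k=2 barrier max(L[2]=9,C[1]=6)→9c, D[2]=9 ok
k=3 barrier max(L[3]=6,C[2]=3)→6c, D[3]=6 ok
k=4 barrier max(L[4]=9,C[3]=5)→9c, D[4]=9 ok
k=5 barrier max(L[5]=3,C[4]=7)→7c, D[5]=3 SHORT
k=6 barrier C[5]=3→3c, D[6]=3 ok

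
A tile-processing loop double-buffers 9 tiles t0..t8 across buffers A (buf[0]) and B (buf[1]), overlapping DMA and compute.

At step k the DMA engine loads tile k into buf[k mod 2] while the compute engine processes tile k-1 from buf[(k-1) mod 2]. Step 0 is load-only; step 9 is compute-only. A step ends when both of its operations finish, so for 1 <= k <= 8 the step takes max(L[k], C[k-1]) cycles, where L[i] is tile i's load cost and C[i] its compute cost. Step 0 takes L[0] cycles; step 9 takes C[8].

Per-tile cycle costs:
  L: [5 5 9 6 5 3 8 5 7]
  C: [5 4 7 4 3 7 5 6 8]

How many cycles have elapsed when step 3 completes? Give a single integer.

[0] DMA t0→A (5c) ∥ CU idle ⇒ 5c, clock 5
[1] DMA t1→B (5c) ∥ CU A:t0 (5c) ⇒ 5c, clock 10
[2] DMA t2→A (9c) ∥ CU B:t1 (4c) ⇒ 9c, clock 19
[3] DMA t3→B (6c) ∥ CU A:t2 (7c) ⇒ 7c, clock 26
[4] DMA t4→A (5c) ∥ CU B:t3 (4c) ⇒ 5c, clock 31
[5] DMA t5→B (3c) ∥ CU A:t4 (3c) ⇒ 3c, clock 34
[6] DMA t6→A (8c) ∥ CU B:t5 (7c) ⇒ 8c, clock 42
[7] DMA t7→B (5c) ∥ CU A:t6 (5c) ⇒ 5c, clock 47
[8] DMA t8→A (7c) ∥ CU B:t7 (6c) ⇒ 7c, clock 54
[9] DMA idle ∥ CU A:t8 (8c) ⇒ 8c, clock 62

end_cycle[3] = 26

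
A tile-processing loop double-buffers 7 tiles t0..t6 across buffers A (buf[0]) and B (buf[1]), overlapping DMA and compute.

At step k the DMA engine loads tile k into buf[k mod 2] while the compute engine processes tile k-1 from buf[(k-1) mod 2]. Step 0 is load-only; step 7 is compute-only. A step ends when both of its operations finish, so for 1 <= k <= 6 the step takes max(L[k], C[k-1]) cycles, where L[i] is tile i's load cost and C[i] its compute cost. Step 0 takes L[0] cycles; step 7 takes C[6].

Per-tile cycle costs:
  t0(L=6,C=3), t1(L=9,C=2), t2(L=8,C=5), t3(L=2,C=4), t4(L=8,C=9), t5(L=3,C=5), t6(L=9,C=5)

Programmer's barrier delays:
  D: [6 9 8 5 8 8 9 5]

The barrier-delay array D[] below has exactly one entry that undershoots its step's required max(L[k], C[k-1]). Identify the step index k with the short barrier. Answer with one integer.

hazard at step 5

k=0 barrier L[0]=6→6c, D[0]=6 ok
k=1 barrier max(L[1]=9,C[0]=3)→9c, D[1]=9 ok
k=2 barrier max(L[2]=8,C[1]=2)→8c, D[2]=8 ok
k=3 barrier max(L[3]=2,C[2]=5)→5c, D[3]=5 ok
k=4 barrier max(L[4]=8,C[3]=4)→8c, D[4]=8 ok
k=5 barrier max(L[5]=3,C[4]=9)→9c, D[5]=8 SHORT
k=6 barrier max(L[6]=9,C[5]=5)→9c, D[6]=9 ok
k=7 barrier C[6]=5→5c, D[7]=5 ok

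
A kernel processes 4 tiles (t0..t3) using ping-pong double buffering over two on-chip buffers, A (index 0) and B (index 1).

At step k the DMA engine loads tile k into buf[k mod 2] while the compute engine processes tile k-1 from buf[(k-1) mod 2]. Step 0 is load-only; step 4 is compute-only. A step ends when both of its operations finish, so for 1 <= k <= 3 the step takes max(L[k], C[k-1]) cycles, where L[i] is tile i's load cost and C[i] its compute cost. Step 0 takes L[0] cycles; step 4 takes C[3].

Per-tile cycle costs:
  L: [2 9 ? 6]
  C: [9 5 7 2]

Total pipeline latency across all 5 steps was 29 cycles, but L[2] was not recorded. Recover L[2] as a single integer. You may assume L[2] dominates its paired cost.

step 0: dur = L[0]=2 = 2
step 1: dur = max(L[1]=9, C[0]=9) = 9
step 2: dur = max(L[2]=?, C[1]=5) = L[2]  (unknown; binding)
step 3: dur = max(L[3]=6, C[2]=7) = 7
step 4: dur = C[3]=2 = 2
sum of known step durations = 20
dur[2] = total - known = 29 - 20 = 9
L[2] is the binding max in step 2, so L[2] = dur[2] = 9

L[2] = 9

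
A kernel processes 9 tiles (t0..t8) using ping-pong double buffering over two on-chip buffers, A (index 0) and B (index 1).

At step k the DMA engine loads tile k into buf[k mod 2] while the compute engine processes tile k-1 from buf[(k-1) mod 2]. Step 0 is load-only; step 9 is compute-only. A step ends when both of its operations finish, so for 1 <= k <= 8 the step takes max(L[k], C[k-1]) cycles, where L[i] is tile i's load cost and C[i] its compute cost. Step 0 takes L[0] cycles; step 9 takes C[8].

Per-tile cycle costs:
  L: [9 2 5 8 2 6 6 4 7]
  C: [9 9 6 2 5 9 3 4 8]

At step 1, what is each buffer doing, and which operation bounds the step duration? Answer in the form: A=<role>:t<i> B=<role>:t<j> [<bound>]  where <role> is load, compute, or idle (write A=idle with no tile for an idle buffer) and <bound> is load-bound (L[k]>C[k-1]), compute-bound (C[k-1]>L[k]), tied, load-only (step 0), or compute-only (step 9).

step 1: A=compute:t0 B=load:t1 [compute-bound]

step 0: L[0]=9 → dur=9, Σ=9 | A=load:t0 B=idle [load-only]
step 1: L[1]=2 C[0]=9 → dur=9, Σ=18 | A=compute:t0 B=load:t1 [compute-bound]
step 2: L[2]=5 C[1]=9 → dur=9, Σ=27 | A=load:t2 B=compute:t1 [compute-bound]
step 3: L[3]=8 C[2]=6 → dur=8, Σ=35 | A=compute:t2 B=load:t3 [load-bound]
step 4: L[4]=2 C[3]=2 → dur=2, Σ=37 | A=load:t4 B=compute:t3 [tied]
step 5: L[5]=6 C[4]=5 → dur=6, Σ=43 | A=compute:t4 B=load:t5 [load-bound]
step 6: L[6]=6 C[5]=9 → dur=9, Σ=52 | A=load:t6 B=compute:t5 [compute-bound]
step 7: L[7]=4 C[6]=3 → dur=4, Σ=56 | A=compute:t6 B=load:t7 [load-bound]
step 8: L[8]=7 C[7]=4 → dur=7, Σ=63 | A=load:t8 B=compute:t7 [load-bound]
step 9: C[8]=8 → dur=8, Σ=71 | A=compute:t8 B=idle [compute-only]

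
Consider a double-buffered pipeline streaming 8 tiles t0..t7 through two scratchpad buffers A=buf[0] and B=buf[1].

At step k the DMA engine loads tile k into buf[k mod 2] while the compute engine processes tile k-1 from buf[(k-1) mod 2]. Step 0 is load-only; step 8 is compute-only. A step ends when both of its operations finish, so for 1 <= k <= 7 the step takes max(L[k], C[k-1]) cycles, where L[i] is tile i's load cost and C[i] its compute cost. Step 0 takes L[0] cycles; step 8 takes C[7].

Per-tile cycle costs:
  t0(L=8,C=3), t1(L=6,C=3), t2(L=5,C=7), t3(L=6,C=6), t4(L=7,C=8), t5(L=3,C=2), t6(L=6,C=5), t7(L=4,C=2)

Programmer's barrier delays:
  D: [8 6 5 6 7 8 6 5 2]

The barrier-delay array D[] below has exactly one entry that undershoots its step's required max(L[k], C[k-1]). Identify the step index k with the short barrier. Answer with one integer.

step 0: need L[0]=8 = 8; D[0]=8 ok
step 1: need max(L[1]=6,C[0]=3) = 6; D[1]=6 ok
step 2: need max(L[2]=5,C[1]=3) = 5; D[2]=5 ok
step 3: need max(L[3]=6,C[2]=7) = 7; D[3]=6 SHORT
step 4: need max(L[4]=7,C[3]=6) = 7; D[4]=7 ok
step 5: need max(L[5]=3,C[4]=8) = 8; D[5]=8 ok
step 6: need max(L[6]=6,C[5]=2) = 6; D[6]=6 ok
step 7: need max(L[7]=4,C[6]=5) = 5; D[7]=5 ok
step 8: need C[7]=2 = 2; D[8]=2 ok

hazard at step 3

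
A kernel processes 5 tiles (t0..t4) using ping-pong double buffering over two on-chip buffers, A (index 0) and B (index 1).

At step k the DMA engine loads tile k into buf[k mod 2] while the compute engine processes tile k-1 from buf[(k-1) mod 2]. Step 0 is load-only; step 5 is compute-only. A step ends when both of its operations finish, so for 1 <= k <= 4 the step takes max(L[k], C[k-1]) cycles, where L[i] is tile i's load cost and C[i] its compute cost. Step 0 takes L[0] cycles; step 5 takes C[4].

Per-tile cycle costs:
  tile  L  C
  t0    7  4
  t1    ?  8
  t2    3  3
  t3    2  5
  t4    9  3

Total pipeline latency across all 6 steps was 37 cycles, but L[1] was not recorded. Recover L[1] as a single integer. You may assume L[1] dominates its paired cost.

step 0 → dur = L[0]=7 = 7
step 1 → dur = max(L[1]=?, C[0]=4) = L[1]  (unknown; binding)
step 2 → dur = max(L[2]=3, C[1]=8) = 8
step 3 → dur = max(L[3]=2, C[2]=3) = 3
step 4 → dur = max(L[4]=9, C[3]=5) = 9
step 5 → dur = C[4]=3 = 3
sum of known step durations = 30
dur[1] = total - known = 37 - 30 = 7
L[1] is the binding max in step 1, so L[1] = dur[1] = 7

L[1] = 7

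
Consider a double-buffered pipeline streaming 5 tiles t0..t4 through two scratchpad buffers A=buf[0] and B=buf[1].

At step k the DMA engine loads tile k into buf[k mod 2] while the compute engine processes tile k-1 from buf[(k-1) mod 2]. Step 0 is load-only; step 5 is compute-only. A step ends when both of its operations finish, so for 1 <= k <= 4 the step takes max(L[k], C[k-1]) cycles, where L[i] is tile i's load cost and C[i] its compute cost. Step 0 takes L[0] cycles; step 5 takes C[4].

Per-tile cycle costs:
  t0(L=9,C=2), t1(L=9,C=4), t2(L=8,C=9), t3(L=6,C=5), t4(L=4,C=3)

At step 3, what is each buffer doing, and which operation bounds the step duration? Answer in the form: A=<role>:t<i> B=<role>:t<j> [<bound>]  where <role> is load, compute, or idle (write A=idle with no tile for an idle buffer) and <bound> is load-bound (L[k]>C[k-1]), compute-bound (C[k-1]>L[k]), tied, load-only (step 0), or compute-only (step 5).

  0. 9=9c; end=9; A:t0 B:-
  1. max(9,2)=9c; end=18; A:t0 B:t1
  2. max(8,4)=8c; end=26; A:t2 B:t1
  3. max(6,9)=9c; end=35; A:t2 B:t3
  4. max(4,5)=5c; end=40; A:t4 B:t3
  5. 3=3c; end=43; A:t4 B:t3

step 3: A=compute:t2 B=load:t3 [compute-bound]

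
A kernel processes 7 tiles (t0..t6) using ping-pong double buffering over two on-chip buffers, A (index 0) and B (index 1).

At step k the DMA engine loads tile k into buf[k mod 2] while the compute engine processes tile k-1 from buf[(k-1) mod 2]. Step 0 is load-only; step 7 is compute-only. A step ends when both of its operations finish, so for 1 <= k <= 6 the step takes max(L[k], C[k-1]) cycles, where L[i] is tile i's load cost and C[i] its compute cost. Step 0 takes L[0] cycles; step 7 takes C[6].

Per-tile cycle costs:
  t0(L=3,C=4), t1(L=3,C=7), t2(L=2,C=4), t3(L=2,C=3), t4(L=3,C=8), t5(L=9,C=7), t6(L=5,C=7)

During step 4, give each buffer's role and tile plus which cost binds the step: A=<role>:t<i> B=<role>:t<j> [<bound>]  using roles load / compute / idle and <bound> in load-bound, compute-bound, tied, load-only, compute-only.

step 4: A=load:t4 B=compute:t3 [tied]

[0] DMA t0→A (3c) ∥ CU idle ⇒ 3c, clock 3
[1] DMA t1→B (3c) ∥ CU A:t0 (4c) ⇒ 4c, clock 7
[2] DMA t2→A (2c) ∥ CU B:t1 (7c) ⇒ 7c, clock 14
[3] DMA t3→B (2c) ∥ CU A:t2 (4c) ⇒ 4c, clock 18
[4] DMA t4→A (3c) ∥ CU B:t3 (3c) ⇒ 3c, clock 21
[5] DMA t5→B (9c) ∥ CU A:t4 (8c) ⇒ 9c, clock 30
[6] DMA t6→A (5c) ∥ CU B:t5 (7c) ⇒ 7c, clock 37
[7] DMA idle ∥ CU A:t6 (7c) ⇒ 7c, clock 44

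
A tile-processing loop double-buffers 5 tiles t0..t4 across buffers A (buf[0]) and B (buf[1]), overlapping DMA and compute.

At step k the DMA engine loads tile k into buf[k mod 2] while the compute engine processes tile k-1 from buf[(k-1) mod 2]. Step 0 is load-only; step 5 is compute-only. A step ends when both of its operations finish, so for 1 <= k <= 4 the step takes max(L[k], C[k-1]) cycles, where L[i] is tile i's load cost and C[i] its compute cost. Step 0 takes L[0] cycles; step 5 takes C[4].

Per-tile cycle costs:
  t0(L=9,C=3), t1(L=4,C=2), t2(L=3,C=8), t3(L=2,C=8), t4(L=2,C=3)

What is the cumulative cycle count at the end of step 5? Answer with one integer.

  0. 9=9c; end=9; A:t0 B:-
  1. max(4,3)=4c; end=13; A:t0 B:t1
  2. max(3,2)=3c; end=16; A:t2 B:t1
  3. max(2,8)=8c; end=24; A:t2 B:t3
  4. max(2,8)=8c; end=32; A:t4 B:t3
  5. 3=3c; end=35; A:t4 B:t3

end_cycle[5] = 35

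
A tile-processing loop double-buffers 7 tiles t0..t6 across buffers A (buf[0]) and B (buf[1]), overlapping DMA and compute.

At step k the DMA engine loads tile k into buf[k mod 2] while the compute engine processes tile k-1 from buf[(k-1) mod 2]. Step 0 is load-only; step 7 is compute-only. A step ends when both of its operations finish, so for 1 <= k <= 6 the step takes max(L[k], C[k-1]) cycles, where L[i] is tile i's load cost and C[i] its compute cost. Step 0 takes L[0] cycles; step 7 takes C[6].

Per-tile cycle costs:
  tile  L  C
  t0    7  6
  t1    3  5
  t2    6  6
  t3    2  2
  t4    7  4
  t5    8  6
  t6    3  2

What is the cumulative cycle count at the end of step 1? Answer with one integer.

end_cycle[1] = 13

k=0 load=t0/7c comp=- wait=7 total=7
k=1 load=t1/3c comp=t0/6c wait=6 total=13
k=2 load=t2/6c comp=t1/5c wait=6 total=19
k=3 load=t3/2c comp=t2/6c wait=6 total=25
k=4 load=t4/7c comp=t3/2c wait=7 total=32
k=5 load=t5/8c comp=t4/4c wait=8 total=40
k=6 load=t6/3c comp=t5/6c wait=6 total=46
k=7 load=- comp=t6/2c wait=2 total=48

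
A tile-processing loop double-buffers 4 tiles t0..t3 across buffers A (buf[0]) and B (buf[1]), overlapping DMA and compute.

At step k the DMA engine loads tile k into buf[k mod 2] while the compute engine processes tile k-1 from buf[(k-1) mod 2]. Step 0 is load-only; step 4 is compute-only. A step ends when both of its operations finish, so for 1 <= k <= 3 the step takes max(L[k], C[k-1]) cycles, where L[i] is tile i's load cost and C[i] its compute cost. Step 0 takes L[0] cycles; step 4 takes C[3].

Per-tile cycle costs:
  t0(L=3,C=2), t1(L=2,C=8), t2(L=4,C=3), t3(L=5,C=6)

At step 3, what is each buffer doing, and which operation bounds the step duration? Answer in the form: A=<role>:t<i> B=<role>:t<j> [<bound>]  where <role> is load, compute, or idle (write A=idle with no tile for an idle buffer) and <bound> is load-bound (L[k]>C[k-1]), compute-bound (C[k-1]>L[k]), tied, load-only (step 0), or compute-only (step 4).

k=0 load=t0/3c comp=- wait=3 total=3
k=1 load=t1/2c comp=t0/2c wait=2 total=5
k=2 load=t2/4c comp=t1/8c wait=8 total=13
k=3 load=t3/5c comp=t2/3c wait=5 total=18
k=4 load=- comp=t3/6c wait=6 total=24

step 3: A=compute:t2 B=load:t3 [load-bound]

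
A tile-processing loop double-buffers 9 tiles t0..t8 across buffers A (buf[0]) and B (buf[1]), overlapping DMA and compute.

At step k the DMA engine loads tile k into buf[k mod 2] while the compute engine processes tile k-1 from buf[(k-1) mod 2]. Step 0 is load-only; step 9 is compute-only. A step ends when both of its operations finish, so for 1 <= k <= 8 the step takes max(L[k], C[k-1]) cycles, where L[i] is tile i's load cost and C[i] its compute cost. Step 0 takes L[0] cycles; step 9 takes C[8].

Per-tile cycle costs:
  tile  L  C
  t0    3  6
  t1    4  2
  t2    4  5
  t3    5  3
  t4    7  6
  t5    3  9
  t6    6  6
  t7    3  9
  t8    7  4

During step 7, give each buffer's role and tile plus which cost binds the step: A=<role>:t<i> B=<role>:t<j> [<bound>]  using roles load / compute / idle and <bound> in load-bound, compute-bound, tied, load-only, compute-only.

[0] DMA t0→A (3c) ∥ CU idle ⇒ 3c, clock 3
[1] DMA t1→B (4c) ∥ CU A:t0 (6c) ⇒ 6c, clock 9
[2] DMA t2→A (4c) ∥ CU B:t1 (2c) ⇒ 4c, clock 13
[3] DMA t3→B (5c) ∥ CU A:t2 (5c) ⇒ 5c, clock 18
[4] DMA t4→A (7c) ∥ CU B:t3 (3c) ⇒ 7c, clock 25
[5] DMA t5→B (3c) ∥ CU A:t4 (6c) ⇒ 6c, clock 31
[6] DMA t6→A (6c) ∥ CU B:t5 (9c) ⇒ 9c, clock 40
[7] DMA t7→B (3c) ∥ CU A:t6 (6c) ⇒ 6c, clock 46
[8] DMA t8→A (7c) ∥ CU B:t7 (9c) ⇒ 9c, clock 55
[9] DMA idle ∥ CU A:t8 (4c) ⇒ 4c, clock 59

step 7: A=compute:t6 B=load:t7 [compute-bound]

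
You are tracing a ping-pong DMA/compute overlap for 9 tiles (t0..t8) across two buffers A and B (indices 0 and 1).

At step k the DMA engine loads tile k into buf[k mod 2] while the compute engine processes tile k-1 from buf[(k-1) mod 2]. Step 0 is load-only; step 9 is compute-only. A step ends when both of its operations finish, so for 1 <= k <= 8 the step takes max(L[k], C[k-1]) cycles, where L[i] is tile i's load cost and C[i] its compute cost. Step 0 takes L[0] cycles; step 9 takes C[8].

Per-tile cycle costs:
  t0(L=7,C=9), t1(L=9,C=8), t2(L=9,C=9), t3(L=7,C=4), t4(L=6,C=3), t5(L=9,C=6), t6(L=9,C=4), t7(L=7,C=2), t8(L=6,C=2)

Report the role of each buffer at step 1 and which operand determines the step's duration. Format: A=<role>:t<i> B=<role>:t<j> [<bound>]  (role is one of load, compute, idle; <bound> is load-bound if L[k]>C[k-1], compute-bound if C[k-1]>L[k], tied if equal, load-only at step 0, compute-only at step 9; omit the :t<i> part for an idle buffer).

step 1: A=compute:t0 B=load:t1 [tied]

step 0: L[0]=7 → dur=7, Σ=7 | A=load:t0 B=idle [load-only]
step 1: L[1]=9 C[0]=9 → dur=9, Σ=16 | A=compute:t0 B=load:t1 [tied]
step 2: L[2]=9 C[1]=8 → dur=9, Σ=25 | A=load:t2 B=compute:t1 [load-bound]
step 3: L[3]=7 C[2]=9 → dur=9, Σ=34 | A=compute:t2 B=load:t3 [compute-bound]
step 4: L[4]=6 C[3]=4 → dur=6, Σ=40 | A=load:t4 B=compute:t3 [load-bound]
step 5: L[5]=9 C[4]=3 → dur=9, Σ=49 | A=compute:t4 B=load:t5 [load-bound]
step 6: L[6]=9 C[5]=6 → dur=9, Σ=58 | A=load:t6 B=compute:t5 [load-bound]
step 7: L[7]=7 C[6]=4 → dur=7, Σ=65 | A=compute:t6 B=load:t7 [load-bound]
step 8: L[8]=6 C[7]=2 → dur=6, Σ=71 | A=load:t8 B=compute:t7 [load-bound]
step 9: C[8]=2 → dur=2, Σ=73 | A=compute:t8 B=idle [compute-only]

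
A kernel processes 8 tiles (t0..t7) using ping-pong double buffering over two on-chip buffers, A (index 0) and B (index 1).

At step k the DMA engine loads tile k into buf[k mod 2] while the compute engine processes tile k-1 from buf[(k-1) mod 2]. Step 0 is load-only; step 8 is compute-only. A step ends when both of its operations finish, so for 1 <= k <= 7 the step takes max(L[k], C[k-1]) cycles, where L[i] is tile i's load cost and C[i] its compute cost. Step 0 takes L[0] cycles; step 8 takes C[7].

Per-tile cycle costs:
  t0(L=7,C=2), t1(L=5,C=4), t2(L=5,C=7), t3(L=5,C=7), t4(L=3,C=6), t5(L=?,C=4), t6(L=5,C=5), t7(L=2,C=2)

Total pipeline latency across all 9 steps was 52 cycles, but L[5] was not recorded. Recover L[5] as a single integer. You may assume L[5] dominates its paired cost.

L[5] = 9

step 0 = dur = L[0]=7 = 7
step 1 = dur = max(L[1]=5, C[0]=2) = 5
step 2 = dur = max(L[2]=5, C[1]=4) = 5
step 3 = dur = max(L[3]=5, C[2]=7) = 7
step 4 = dur = max(L[4]=3, C[3]=7) = 7
step 5 = dur = max(L[5]=?, C[4]=6) = L[5]  (unknown; binding)
step 6 = dur = max(L[6]=5, C[5]=4) = 5
step 7 = dur = max(L[7]=2, C[6]=5) = 5
step 8 = dur = C[7]=2 = 2
sum of known step durations = 43
dur[5] = total - known = 52 - 43 = 9
L[5] is the binding max in step 5, so L[5] = dur[5] = 9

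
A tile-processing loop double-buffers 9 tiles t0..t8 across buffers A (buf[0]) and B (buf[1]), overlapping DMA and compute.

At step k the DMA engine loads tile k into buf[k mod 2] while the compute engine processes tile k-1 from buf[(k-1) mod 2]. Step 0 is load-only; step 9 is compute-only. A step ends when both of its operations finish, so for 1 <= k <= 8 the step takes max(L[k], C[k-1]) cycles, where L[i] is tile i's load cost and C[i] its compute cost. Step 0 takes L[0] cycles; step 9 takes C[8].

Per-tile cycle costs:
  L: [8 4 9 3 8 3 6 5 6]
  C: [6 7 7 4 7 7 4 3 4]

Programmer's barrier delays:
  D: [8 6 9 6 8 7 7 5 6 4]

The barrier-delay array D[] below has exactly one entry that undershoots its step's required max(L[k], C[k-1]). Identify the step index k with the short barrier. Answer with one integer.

step 0: need L[0]=8 = 8; D[0]=8 ok
step 1: need max(L[1]=4,C[0]=6) = 6; D[1]=6 ok
step 2: need max(L[2]=9,C[1]=7) = 9; D[2]=9 ok
step 3: need max(L[3]=3,C[2]=7) = 7; D[3]=6 SHORT
step 4: need max(L[4]=8,C[3]=4) = 8; D[4]=8 ok
step 5: need max(L[5]=3,C[4]=7) = 7; D[5]=7 ok
step 6: need max(L[6]=6,C[5]=7) = 7; D[6]=7 ok
step 7: need max(L[7]=5,C[6]=4) = 5; D[7]=5 ok
step 8: need max(L[8]=6,C[7]=3) = 6; D[8]=6 ok
step 9: need C[8]=4 = 4; D[9]=4 ok

hazard at step 3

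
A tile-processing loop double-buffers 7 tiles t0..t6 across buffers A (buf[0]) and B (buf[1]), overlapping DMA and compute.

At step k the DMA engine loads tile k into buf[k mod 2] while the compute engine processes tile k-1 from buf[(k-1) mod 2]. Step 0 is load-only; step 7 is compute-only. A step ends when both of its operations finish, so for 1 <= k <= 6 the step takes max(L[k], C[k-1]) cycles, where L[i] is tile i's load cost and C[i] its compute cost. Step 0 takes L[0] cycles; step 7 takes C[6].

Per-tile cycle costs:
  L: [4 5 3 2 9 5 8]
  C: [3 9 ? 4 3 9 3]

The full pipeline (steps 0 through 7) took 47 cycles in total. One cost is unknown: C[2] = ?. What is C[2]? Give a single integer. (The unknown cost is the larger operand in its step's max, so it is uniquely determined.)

C[2] = 3

step 0 | dur = L[0]=4 = 4
step 1 | dur = max(L[1]=5, C[0]=3) = 5
step 2 | dur = max(L[2]=3, C[1]=9) = 9
step 3 | dur = max(L[3]=2, C[2]=?) = C[2]  (unknown; binding)
step 4 | dur = max(L[4]=9, C[3]=4) = 9
step 5 | dur = max(L[5]=5, C[4]=3) = 5
step 6 | dur = max(L[6]=8, C[5]=9) = 9
step 7 | dur = C[6]=3 = 3
sum of known step durations = 44
dur[3] = total - known = 47 - 44 = 3
C[2] is the binding max in step 3, so C[2] = dur[3] = 3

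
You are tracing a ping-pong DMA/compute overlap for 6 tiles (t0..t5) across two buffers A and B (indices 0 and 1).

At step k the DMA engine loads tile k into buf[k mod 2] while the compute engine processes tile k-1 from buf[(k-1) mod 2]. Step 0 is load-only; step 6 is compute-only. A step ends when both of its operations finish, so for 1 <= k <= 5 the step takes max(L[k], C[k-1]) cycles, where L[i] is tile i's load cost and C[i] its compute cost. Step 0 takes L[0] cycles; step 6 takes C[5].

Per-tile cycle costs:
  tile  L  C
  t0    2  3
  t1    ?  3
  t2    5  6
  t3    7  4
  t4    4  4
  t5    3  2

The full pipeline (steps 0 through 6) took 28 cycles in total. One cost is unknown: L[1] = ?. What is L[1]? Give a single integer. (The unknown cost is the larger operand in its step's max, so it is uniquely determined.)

step 0 | dur = L[0]=2 = 2
step 1 | dur = max(L[1]=?, C[0]=3) = L[1]  (unknown; binding)
step 2 | dur = max(L[2]=5, C[1]=3) = 5
step 3 | dur = max(L[3]=7, C[2]=6) = 7
step 4 | dur = max(L[4]=4, C[3]=4) = 4
step 5 | dur = max(L[5]=3, C[4]=4) = 4
step 6 | dur = C[5]=2 = 2
sum of known step durations = 24
dur[1] = total - known = 28 - 24 = 4
L[1] is the binding max in step 1, so L[1] = dur[1] = 4

L[1] = 4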